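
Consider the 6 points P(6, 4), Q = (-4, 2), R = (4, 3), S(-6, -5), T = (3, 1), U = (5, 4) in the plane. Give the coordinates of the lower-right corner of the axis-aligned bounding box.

(6, -5)

x-range [-6, 6], y-range [-5, 4].
The lower-right corner is (6, -5).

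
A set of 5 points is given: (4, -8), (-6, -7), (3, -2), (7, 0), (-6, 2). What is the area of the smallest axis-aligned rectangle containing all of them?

x ranges over [-6, 7], width 13.
y ranges over [-8, 2], height 10.
Area = 13 × 10 = 130.

130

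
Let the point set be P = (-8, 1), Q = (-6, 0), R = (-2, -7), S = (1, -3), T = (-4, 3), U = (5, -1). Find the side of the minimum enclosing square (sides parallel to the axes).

13

The bounding box has width 13 and height 10.
An axis-aligned square enclosing the set must have side ≥ max(width, height).
So the minimum side is max(13, 10) = 13.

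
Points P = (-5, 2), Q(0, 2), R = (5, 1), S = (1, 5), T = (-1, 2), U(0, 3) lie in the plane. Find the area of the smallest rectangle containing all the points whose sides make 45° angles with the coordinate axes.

In coordinates u = x + y, v = x − y the rectangle is axis-aligned; the map (x,y)→(u,v) scales areas by 2.
u-values: -3, 2, 6, 6, 1, 3; range = 6 − (-3) = 9.
v-values: -7, -2, 4, -4, -3, -3; range = 4 − (-7) = 11.
Area = (9 × 11) / 2 = 49.5.

49.5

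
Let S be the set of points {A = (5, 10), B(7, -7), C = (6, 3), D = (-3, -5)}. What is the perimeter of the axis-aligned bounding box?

Width = max x − min x = 7 − (-3) = 10.
Height = max y − min y = 10 − (-7) = 17.
Perimeter = 2(10 + 17) = 54.

54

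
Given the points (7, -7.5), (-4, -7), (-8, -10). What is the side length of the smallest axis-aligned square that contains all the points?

15

The bounding box has width 15 and height 3.
An axis-aligned square enclosing the set must have side ≥ max(width, height).
So the minimum side is max(15, 3) = 15.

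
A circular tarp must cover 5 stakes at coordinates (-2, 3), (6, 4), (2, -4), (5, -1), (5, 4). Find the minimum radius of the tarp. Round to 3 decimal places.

4.845

By Welzl's lemma the MEC is supported by two points (diametrically opposite) or three points (on a circumcircle).
The minimum enclosing circle is determined by three boundary points: (-2, 3), (6, 4), (2, -4).
Their circumcentre is (7/3, 5/6) with r² = 845/36.
The farthest remaining point (5, 4) is at distance² 617/36 ≤ 845/36.
r = √(845/36) ≈ 4.845.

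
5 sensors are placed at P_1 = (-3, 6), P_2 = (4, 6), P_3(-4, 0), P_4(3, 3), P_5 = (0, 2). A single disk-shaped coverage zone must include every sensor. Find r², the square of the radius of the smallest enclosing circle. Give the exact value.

25

The minimum enclosing circle of a finite set is fixed by two of the points (as a diameter) or three (as a circumcircle).
The farthest pair is P_2–P_3 with squared distance 100. The circle on this segment as diameter has centre (0, 3) and r² = 100/4 = 25.
Check P_1: distance² to centre = 18 ≤ 25, so it lies inside.
All remaining points lie in this disk, and no smaller disk contains both endpoints, so this is the minimum enclosing circle.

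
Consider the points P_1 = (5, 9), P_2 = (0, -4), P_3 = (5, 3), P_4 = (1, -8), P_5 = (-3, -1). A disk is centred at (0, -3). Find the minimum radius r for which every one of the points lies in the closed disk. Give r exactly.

13

The required radius is the distance from (0, -3) to the farthest point.
Squared distances: 169, 1, 61, 26, 13.
Maximum is 169, attained at P_1.
r = √169 = 13.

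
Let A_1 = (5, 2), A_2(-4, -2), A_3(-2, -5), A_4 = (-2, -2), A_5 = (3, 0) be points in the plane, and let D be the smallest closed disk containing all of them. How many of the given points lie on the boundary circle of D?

3

By Welzl's lemma the MEC is supported by two points (diametrically opposite) or three points (on a circumcircle).
The minimum enclosing circle is determined by three boundary points: A_1, A_2, A_3.
Their circumcentre is (0.9, -0.9) with r² = 25.22.
The farthest remaining point A_4 is at distance² 9.62 ≤ 25.22.
The points at distance exactly r from the centre are A_1, A_2, A_3 — 3 points.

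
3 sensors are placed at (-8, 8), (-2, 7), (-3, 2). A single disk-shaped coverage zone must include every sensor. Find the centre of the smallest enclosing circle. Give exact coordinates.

Call the three points A, B, C in the order given.
Side lengths²: AB² = 37, AC² = 61, BC² = 26.
Since AC² = 61 < 37 + 26 = 63, the triangle is acute, so the smallest enclosing circle is the circumcircle.
Circumcentre = (-335/62, 315/62), r² = 29341/1922.
Centre = (-335/62, 315/62).

(-335/62, 315/62)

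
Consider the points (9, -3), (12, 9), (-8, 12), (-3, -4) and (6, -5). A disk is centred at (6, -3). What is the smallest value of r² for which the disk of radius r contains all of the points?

The required radius is the distance from (6, -3) to the farthest point.
Squared distances: 9, 180, 421, 82, 4.
Maximum is 421, attained at (-8, 12).

421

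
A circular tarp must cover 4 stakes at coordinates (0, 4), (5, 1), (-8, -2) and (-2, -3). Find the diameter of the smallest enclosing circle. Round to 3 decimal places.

The farthest pair is (5, 1)–(-8, -2) with squared distance 178. The circle on this segment as diameter has centre (-1.5, -0.5) and r² = 178/4 = 44.5.
Check (0, 4): distance² to centre = 22.5 ≤ 44.5, so it lies inside.
All remaining points lie in this disk, and no smaller disk contains both endpoints, so this is the minimum enclosing circle.
Diameter = 2r = 2√(44.5) ≈ 13.342.

13.342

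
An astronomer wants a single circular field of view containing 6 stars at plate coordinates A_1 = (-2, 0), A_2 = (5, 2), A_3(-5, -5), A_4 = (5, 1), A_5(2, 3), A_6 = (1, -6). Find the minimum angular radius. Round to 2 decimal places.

6.10

The farthest pair is A_2–A_3 with squared distance 149. The circle on this segment as diameter has centre (0, -1.5) and r² = 149/4 = 37.25.
Check A_1: distance² to centre = 6.25 ≤ 37.25, so it lies inside.
All remaining points lie in this disk, and no smaller disk contains both endpoints, so this is the minimum enclosing circle.
r = √(37.25) ≈ 6.10.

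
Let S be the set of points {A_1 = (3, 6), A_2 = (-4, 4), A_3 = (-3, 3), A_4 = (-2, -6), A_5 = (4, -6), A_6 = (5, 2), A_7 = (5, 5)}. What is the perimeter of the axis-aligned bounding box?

Width = max x − min x = 5 − (-4) = 9.
Height = max y − min y = 6 − (-6) = 12.
Perimeter = 2(9 + 12) = 42.

42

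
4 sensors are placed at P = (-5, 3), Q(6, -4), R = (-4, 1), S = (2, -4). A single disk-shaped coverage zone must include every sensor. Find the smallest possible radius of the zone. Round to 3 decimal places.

By Welzl's lemma the MEC is supported by two points (diametrically opposite) or three points (on a circumcircle).
The farthest pair is P–Q with squared distance 170. The circle on this segment as diameter has centre (0.5, -0.5) and r² = 170/4 = 42.5.
Check R: distance² to centre = 22.5 ≤ 42.5, so it lies inside.
All remaining points lie in this disk, and no smaller disk contains both endpoints, so this is the minimum enclosing circle.
r = √(42.5) ≈ 6.519.

6.519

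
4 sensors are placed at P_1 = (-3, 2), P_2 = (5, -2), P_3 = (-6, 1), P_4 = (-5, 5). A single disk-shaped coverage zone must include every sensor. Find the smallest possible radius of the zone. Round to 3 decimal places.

6.103

By Welzl's lemma the MEC is supported by two points (diametrically opposite) or three points (on a circumcircle).
The farthest pair is P_2–P_4 with squared distance 149. The circle on this segment as diameter has centre (0, 1.5) and r² = 149/4 = 37.25.
Check P_1: distance² to centre = 9.25 ≤ 37.25, so it lies inside.
All remaining points lie in this disk, and no smaller disk contains both endpoints, so this is the minimum enclosing circle.
r = √(37.25) ≈ 6.103.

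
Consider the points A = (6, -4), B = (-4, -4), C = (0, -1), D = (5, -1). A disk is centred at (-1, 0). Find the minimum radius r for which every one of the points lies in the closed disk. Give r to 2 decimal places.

8.06

The required radius is the distance from (-1, 0) to the farthest point.
Squared distances: 65, 25, 2, 37.
Maximum is 65, attained at A.
r = √65 ≈ 8.06.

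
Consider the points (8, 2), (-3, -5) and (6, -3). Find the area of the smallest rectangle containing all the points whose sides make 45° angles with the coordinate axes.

63

In coordinates u = x + y, v = x − y the rectangle is axis-aligned; the map (x,y)→(u,v) scales areas by 2.
u-values: 10, -8, 3; range = 10 − (-8) = 18.
v-values: 6, 2, 9; range = 9 − 2 = 7.
Area = (18 × 7) / 2 = 63.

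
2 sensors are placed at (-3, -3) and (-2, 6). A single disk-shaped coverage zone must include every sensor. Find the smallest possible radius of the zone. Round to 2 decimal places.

4.53

The smallest circle enclosing two points has them as diameter endpoints.
Centre = midpoint = (-2.5, 1.5); r² = |(-3, -3)−(-2, 6)|²/4 = 82/4 = 20.5.
r = √(20.5) ≈ 4.53.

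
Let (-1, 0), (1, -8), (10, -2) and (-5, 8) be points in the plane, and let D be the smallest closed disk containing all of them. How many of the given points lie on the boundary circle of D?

3

By Welzl's lemma the MEC is supported by two points (diametrically opposite) or three points (on a circumcircle).
The minimum enclosing circle is determined by three boundary points: (1, -8), (10, -2), (-5, 8).
Their circumcentre is (4/3, 1.25) with r² = 12337/144.
The farthest remaining point (-1, 0) is at distance² 1009/144 ≤ 12337/144.
The points at distance exactly r from the centre are (1, -8), (10, -2), (-5, 8) — 3 points.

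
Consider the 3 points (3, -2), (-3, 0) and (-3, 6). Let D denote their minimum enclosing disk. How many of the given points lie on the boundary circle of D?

2

Call the three points A, B, C in the order given.
Side lengths²: AB² = 40, AC² = 100, BC² = 36.
Since AC² = 100 ≥ 40 + 36 = 76, the angle opposite AC is not acute, so the smallest enclosing circle has AC as diameter.
Centre = midpoint of AC = (0, 2), r² = 100/4 = 25.
The points at distance exactly r from the centre are (3, -2), (-3, 6) — 2 points.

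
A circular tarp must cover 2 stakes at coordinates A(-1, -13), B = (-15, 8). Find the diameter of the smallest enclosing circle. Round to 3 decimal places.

The smallest circle enclosing two points has them as diameter endpoints.
Centre = midpoint = (-8, -2.5); r² = |AB|²/4 = 637/4 = 159.25.
Diameter = 2r = 2√(159.25) ≈ 25.239.

25.239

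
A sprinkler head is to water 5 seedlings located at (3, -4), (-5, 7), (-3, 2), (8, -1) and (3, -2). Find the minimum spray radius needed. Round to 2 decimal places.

7.63

The farthest pair is (-5, 7)–(8, -1) with squared distance 233. The circle on this segment as diameter has centre (1.5, 3) and r² = 233/4 = 58.25.
Check (3, -4): distance² to centre = 51.25 ≤ 58.25, so it lies inside.
All remaining points lie in this disk, and no smaller disk contains both endpoints, so this is the minimum enclosing circle.
r = √(58.25) ≈ 7.63.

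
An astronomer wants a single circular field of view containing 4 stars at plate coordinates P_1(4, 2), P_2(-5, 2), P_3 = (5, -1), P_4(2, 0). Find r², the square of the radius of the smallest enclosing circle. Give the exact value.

27.25

The farthest pair is P_2–P_3 with squared distance 109. The circle on this segment as diameter has centre (0, 0.5) and r² = 109/4 = 27.25.
Check P_1: distance² to centre = 18.25 ≤ 27.25, so it lies inside.
All remaining points lie in this disk, and no smaller disk contains both endpoints, so this is the minimum enclosing circle.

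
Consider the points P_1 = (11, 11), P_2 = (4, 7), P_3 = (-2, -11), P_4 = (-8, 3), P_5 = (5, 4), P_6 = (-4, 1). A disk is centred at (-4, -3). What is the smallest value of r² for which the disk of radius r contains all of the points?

421

The required radius is the distance from (-4, -3) to the farthest point.
Squared distances: 421, 164, 68, 52, 130, 16.
Maximum is 421, attained at P_1.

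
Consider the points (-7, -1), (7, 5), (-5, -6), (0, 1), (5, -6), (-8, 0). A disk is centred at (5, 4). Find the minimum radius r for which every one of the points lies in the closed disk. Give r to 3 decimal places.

14.142

The required radius is the distance from (5, 4) to the farthest point.
Squared distances: 169, 5, 200, 34, 100, 185.
Maximum is 200, attained at (-5, -6).
r = √200 ≈ 14.142.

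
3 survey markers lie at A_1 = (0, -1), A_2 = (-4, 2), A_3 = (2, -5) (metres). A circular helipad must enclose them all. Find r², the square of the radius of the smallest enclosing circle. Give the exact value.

21.25

Side lengths²: A_1A_2² = 25, A_1A_3² = 20, A_2A_3² = 85.
Since A_2A_3² = 85 ≥ 25 + 20 = 45, the angle opposite A_2A_3 is not acute, so the smallest enclosing circle has A_2A_3 as diameter.
Centre = midpoint of A_2A_3 = (-1, -1.5), r² = 85/4 = 21.25.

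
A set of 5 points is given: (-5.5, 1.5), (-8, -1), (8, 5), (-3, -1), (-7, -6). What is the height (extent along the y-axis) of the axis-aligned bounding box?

11

max y = 5, min y = -6, so height = 11.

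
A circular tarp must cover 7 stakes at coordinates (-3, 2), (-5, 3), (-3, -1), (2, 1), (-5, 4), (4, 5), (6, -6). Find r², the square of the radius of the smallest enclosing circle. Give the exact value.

55.25

A smallest enclosing disk is always determined by at most three of the input points on its boundary.
The farthest pair is (-5, 4)–(6, -6) with squared distance 221. The circle on this segment as diameter has centre (0.5, -1) and r² = 221/4 = 55.25.
Check (-3, 2): distance² to centre = 21.25 ≤ 55.25, so it lies inside.
All remaining points lie in this disk, and no smaller disk contains both endpoints, so this is the minimum enclosing circle.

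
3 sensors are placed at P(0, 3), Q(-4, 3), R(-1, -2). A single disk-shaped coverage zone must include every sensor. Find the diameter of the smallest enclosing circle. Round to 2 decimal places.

5.95

Side lengths²: PQ² = 16, PR² = 26, QR² = 34.
Since QR² = 34 < 26 + 16 = 42, the triangle is acute, so the smallest enclosing circle is the circumcircle.
Circumcentre = (-2, 0.8), r² = 8.84.
Diameter = 2r = 2√(8.84) ≈ 5.95.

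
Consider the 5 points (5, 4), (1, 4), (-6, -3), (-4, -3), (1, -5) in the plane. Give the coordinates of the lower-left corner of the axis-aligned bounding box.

(-6, -5)

x-range [-6, 5], y-range [-5, 4].
The lower-left corner is (-6, -5).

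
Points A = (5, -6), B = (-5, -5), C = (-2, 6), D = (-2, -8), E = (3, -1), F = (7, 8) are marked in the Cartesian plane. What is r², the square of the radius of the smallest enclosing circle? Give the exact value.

84.25

The farthest pair is D–F with squared distance 337. The circle on this segment as diameter has centre (2.5, 0) and r² = 337/4 = 84.25.
Check A: distance² to centre = 42.25 ≤ 84.25, so it lies inside.
All remaining points lie in this disk, and no smaller disk contains both endpoints, so this is the minimum enclosing circle.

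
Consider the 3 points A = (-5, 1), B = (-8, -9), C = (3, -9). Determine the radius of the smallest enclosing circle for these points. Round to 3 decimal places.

Side lengths²: AB² = 109, AC² = 164, BC² = 121.
Since AC² = 164 < 121 + 109 = 230, the triangle is acute, so the smallest enclosing circle is the circumcircle.
Circumcentre = (-2.5, -5.2), r² = 44.69.
r = √(44.69) ≈ 6.685.

6.685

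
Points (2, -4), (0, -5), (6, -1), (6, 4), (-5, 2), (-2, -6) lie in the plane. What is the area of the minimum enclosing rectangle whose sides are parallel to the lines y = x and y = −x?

126

In coordinates u = x + y, v = x − y the rectangle is axis-aligned; the map (x,y)→(u,v) scales areas by 2.
u-values: -2, -5, 5, 10, -3, -8; range = 10 − (-8) = 18.
v-values: 6, 5, 7, 2, -7, 4; range = 7 − (-7) = 14.
Area = (18 × 14) / 2 = 126.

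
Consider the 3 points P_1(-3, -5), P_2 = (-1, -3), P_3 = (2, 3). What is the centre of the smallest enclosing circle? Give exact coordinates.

Side lengths²: P_1P_2² = 8, P_1P_3² = 89, P_2P_3² = 45.
Since P_1P_3² = 89 ≥ 45 + 8 = 53, the angle opposite P_1P_3 is not acute, so the smallest enclosing circle has P_1P_3 as diameter.
Centre = midpoint of P_1P_3 = (-0.5, -1), r² = 89/4 = 22.25.
Centre = (-0.5, -1).

(-0.5, -1)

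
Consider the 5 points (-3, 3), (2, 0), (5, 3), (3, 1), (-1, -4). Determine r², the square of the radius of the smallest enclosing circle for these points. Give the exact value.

4505/196

A smallest enclosing disk is always determined by at most three of the input points on its boundary.
The minimum enclosing circle is determined by three boundary points: (-3, 3), (5, 3), (-1, -4).
Their circumcentre is (1, 5/14) with r² = 4505/196.
The farthest remaining point (3, 1) is at distance² 865/196 ≤ 4505/196.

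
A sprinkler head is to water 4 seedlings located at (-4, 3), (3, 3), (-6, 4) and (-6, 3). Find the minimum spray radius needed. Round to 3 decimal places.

4.528

A smallest enclosing disk is always determined by at most three of the input points on its boundary.
The farthest pair is (3, 3)–(-6, 4) with squared distance 82. The circle on this segment as diameter has centre (-1.5, 3.5) and r² = 82/4 = 20.5.
Check (-4, 3): distance² to centre = 6.5 ≤ 20.5, so it lies inside.
All remaining points lie in this disk, and no smaller disk contains both endpoints, so this is the minimum enclosing circle.
r = √(20.5) ≈ 4.528.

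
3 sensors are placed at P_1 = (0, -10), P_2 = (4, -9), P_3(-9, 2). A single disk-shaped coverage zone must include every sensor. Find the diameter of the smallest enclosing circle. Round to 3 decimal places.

Side lengths²: P_1P_2² = 17, P_1P_3² = 225, P_2P_3² = 290.
Since P_2P_3² = 290 ≥ 225 + 17 = 242, the angle opposite P_2P_3 is not acute, so the smallest enclosing circle has P_2P_3 as diameter.
Centre = midpoint of P_2P_3 = (-2.5, -3.5), r² = 290/4 = 72.5.
Diameter = 2r = 2√(72.5) ≈ 17.029.

17.029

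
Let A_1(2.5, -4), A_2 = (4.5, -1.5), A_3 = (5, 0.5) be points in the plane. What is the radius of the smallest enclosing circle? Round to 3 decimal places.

Side lengths²: A_1A_2² = 10.25, A_1A_3² = 26.5, A_2A_3² = 4.25.
Since A_1A_3² = 26.5 ≥ 10.25 + 4.25 = 14.5, the angle opposite A_1A_3 is not acute, so the smallest enclosing circle has A_1A_3 as diameter.
Centre = midpoint of A_1A_3 = (3.75, -1.75), r² = 26.5/4 = 6.625.
r = √(6.625) ≈ 2.574.

2.574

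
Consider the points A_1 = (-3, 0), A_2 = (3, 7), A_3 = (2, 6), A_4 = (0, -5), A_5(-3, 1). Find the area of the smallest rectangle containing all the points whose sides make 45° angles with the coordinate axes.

In coordinates u = x + y, v = x − y the rectangle is axis-aligned; the map (x,y)→(u,v) scales areas by 2.
u-values: -3, 10, 8, -5, -2; range = 10 − (-5) = 15.
v-values: -3, -4, -4, 5, -4; range = 5 − (-4) = 9.
Area = (15 × 9) / 2 = 67.5.

67.5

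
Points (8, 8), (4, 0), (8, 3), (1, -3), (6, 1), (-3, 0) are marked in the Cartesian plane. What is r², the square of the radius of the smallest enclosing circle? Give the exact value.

15725/338

The minimum enclosing circle is determined by three boundary points: (8, 8), (1, -3), (-3, 0).
Their circumcentre is (73/26, 93/26) with r² = 15725/338.
The farthest remaining point (8, 3) is at distance² 9225/338 ≤ 15725/338.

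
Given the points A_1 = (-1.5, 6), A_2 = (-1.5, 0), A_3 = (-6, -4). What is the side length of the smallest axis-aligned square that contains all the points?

10

The bounding box has width 4.5 and height 10.
An axis-aligned square enclosing the set must have side ≥ max(width, height).
So the minimum side is max(4.5, 10) = 10.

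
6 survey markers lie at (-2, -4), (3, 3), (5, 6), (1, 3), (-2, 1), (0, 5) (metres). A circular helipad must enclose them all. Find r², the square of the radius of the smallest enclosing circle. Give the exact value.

The minimum enclosing circle of a finite set is fixed by two of the points (as a diameter) or three (as a circumcircle).
The farthest pair is (-2, -4)–(5, 6) with squared distance 149. The circle on this segment as diameter has centre (1.5, 1) and r² = 149/4 = 37.25.
Check (3, 3): distance² to centre = 6.25 ≤ 37.25, so it lies inside.
All remaining points lie in this disk, and no smaller disk contains both endpoints, so this is the minimum enclosing circle.

37.25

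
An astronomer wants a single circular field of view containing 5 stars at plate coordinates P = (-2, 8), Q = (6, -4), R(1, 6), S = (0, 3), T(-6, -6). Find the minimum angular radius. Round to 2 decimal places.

7.98

The minimum enclosing circle of a finite set is fixed by two of the points (as a diameter) or three (as a circumcircle).
The minimum enclosing circle is determined by three boundary points: P, Q, T.
Their circumcentre is (-0.85, 0.1) with r² = 63.7325.
The farthest remaining point R is at distance² 38.2325 ≤ 63.7325.
r = √(63.7325) ≈ 7.98.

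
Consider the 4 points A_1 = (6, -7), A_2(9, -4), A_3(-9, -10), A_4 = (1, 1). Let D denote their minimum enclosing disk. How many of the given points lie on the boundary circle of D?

By Welzl's lemma the MEC is supported by two points (diametrically opposite) or three points (on a circumcircle).
The farthest pair is A_2–A_3 with squared distance 360. The circle on this segment as diameter has centre (0, -7) and r² = 360/4 = 90.
Check A_1: distance² to centre = 36 ≤ 90, so it lies inside.
All remaining points lie in this disk, and no smaller disk contains both endpoints, so this is the minimum enclosing circle.
The points at distance exactly r from the centre are A_2, A_3 — 2 points.

2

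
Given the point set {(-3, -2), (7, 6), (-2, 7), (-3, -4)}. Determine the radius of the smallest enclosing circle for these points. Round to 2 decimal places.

By Welzl's lemma the MEC is supported by two points (diametrically opposite) or three points (on a circumcircle).
The minimum enclosing circle is determined by three boundary points: (7, 6), (-2, 7), (-3, -4).
Their circumcentre is (1.9, 1.1) with r² = 50.02.
The farthest remaining point (-3, -2) is at distance² 33.62 ≤ 50.02.
r = √(50.02) ≈ 7.07.

7.07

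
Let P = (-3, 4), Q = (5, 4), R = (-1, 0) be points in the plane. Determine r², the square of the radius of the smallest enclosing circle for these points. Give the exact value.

Side lengths²: PQ² = 64, PR² = 20, QR² = 52.
Since PQ² = 64 < 52 + 20 = 72, the triangle is acute, so the smallest enclosing circle is the circumcircle.
Circumcentre = (1, 3.5), r² = 16.25.

16.25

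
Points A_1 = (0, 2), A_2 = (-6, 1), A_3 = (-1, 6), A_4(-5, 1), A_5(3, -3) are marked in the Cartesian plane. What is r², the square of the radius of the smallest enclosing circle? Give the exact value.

9409/338

The minimum enclosing circle of a finite set is fixed by two of the points (as a diameter) or three (as a circumcircle).
The minimum enclosing circle is determined by three boundary points: A_2, A_3, A_5.
Their circumcentre is (-19/26, 19/26) with r² = 9409/338.
The farthest remaining point A_4 is at distance² 6185/338 ≤ 9409/338.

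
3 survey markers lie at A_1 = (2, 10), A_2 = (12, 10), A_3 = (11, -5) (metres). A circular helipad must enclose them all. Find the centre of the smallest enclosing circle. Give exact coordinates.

(7, 2.8)

Side lengths²: A_1A_2² = 100, A_1A_3² = 306, A_2A_3² = 226.
Since A_1A_3² = 306 < 226 + 100 = 326, the triangle is acute, so the smallest enclosing circle is the circumcircle.
Circumcentre = (7, 2.8), r² = 76.84.
Centre = (7, 2.8).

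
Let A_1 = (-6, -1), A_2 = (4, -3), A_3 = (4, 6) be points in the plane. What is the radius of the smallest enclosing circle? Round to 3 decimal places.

6.224

Side lengths²: A_1A_2² = 104, A_1A_3² = 149, A_2A_3² = 81.
Since A_1A_3² = 149 < 104 + 81 = 185, the triangle is acute, so the smallest enclosing circle is the circumcircle.
Circumcentre = (-0.3, 1.5), r² = 38.74.
r = √(38.74) ≈ 6.224.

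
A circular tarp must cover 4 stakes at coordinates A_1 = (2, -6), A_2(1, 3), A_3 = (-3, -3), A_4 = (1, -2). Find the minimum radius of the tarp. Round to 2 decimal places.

The minimum enclosing circle of a finite set is fixed by two of the points (as a diameter) or three (as a circumcircle).
The minimum enclosing circle is determined by three boundary points: A_1, A_2, A_3.
Their circumcentre is (9/7, -32/21) with r² = 9061/441.
The farthest remaining point A_4 is at distance² 136/441 ≤ 9061/441.
r = √(9061/441) ≈ 4.53.

4.53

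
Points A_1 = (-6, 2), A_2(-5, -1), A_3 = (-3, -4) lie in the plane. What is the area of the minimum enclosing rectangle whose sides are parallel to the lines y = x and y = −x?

13.5

In coordinates u = x + y, v = x − y the rectangle is axis-aligned; the map (x,y)→(u,v) scales areas by 2.
u-values: -4, -6, -7; range = -4 − (-7) = 3.
v-values: -8, -4, 1; range = 1 − (-8) = 9.
Area = (3 × 9) / 2 = 13.5.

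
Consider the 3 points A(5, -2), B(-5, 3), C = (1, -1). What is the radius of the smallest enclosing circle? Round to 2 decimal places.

5.59

Side lengths²: AB² = 125, AC² = 17, BC² = 52.
Since AB² = 125 ≥ 52 + 17 = 69, the angle opposite AB is not acute, so the smallest enclosing circle has AB as diameter.
Centre = midpoint of AB = (0, 0.5), r² = 125/4 = 31.25.
r = √(31.25) ≈ 5.59.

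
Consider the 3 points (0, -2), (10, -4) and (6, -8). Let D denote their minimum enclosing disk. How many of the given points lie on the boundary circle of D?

Call the three points A, B, C in the order given.
Side lengths²: AB² = 104, AC² = 72, BC² = 32.
Since AB² = 104 ≥ 72 + 32 = 104, the angle opposite AB is not acute, so the smallest enclosing circle has AB as diameter.
Centre = midpoint of AB = (5, -3), r² = 104/4 = 26.
The points at distance exactly r from the centre are (0, -2), (10, -4), (6, -8) — 3 points.

3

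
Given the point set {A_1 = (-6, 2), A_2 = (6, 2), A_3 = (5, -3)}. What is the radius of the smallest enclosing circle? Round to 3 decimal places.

6.161

Side lengths²: A_1A_2² = 144, A_1A_3² = 146, A_2A_3² = 26.
Since A_1A_3² = 146 < 144 + 26 = 170, the triangle is acute, so the smallest enclosing circle is the circumcircle.
Circumcentre = (0, 0.6), r² = 37.96.
r = √(37.96) ≈ 6.161.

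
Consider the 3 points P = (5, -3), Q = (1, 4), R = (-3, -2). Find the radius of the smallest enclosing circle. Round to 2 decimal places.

Side lengths²: PQ² = 65, PR² = 65, QR² = 52.
Since PR² = 65 < 65 + 52 = 117, the triangle is acute, so the smallest enclosing circle is the circumcircle.
Circumcentre = (1.25, -0.5), r² = 20.3125.
r = √(20.3125) ≈ 4.51.

4.51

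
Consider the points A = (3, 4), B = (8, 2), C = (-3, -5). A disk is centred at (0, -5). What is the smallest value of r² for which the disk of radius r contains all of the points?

113

The required radius is the distance from (0, -5) to the farthest point.
Squared distances: 90, 113, 9.
Maximum is 113, attained at B.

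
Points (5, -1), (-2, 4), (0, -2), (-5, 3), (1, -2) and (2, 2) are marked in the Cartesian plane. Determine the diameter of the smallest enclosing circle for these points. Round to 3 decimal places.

By Welzl's lemma the MEC is supported by two points (diametrically opposite) or three points (on a circumcircle).
The farthest pair is (5, -1)–(-5, 3) with squared distance 116. The circle on this segment as diameter has centre (0, 1) and r² = 116/4 = 29.
Check (-2, 4): distance² to centre = 13 ≤ 29, so it lies inside.
All remaining points lie in this disk, and no smaller disk contains both endpoints, so this is the minimum enclosing circle.
Diameter = 2r = 2√29 ≈ 10.770.

10.770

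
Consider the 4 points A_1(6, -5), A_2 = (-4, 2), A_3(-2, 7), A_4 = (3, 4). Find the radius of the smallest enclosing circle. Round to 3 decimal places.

A smallest enclosing disk is always determined by at most three of the input points on its boundary.
The farthest pair is A_1–A_3 with squared distance 208. The circle on this segment as diameter has centre (2, 1) and r² = 208/4 = 52.
Check A_2: distance² to centre = 37 ≤ 52, so it lies inside.
All remaining points lie in this disk, and no smaller disk contains both endpoints, so this is the minimum enclosing circle.
r = √52 ≈ 7.211.

7.211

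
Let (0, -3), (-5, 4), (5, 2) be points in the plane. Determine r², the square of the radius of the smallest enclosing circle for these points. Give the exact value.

481/18

Call the three points A, B, C in the order given.
Side lengths²: AB² = 74, AC² = 50, BC² = 104.
Since BC² = 104 < 74 + 50 = 124, the triangle is acute, so the smallest enclosing circle is the circumcircle.
Circumcentre = (-1/6, 13/6), r² = 481/18.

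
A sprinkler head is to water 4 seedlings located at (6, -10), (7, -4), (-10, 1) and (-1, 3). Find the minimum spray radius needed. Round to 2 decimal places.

The minimum enclosing circle of a finite set is fixed by two of the points (as a diameter) or three (as a circumcircle).
The farthest pair is (6, -10)–(-10, 1) with squared distance 377. The circle on this segment as diameter has centre (-2, -4.5) and r² = 377/4 = 94.25.
Check (7, -4): distance² to centre = 81.25 ≤ 94.25, so it lies inside.
All remaining points lie in this disk, and no smaller disk contains both endpoints, so this is the minimum enclosing circle.
r = √(94.25) ≈ 9.71.

9.71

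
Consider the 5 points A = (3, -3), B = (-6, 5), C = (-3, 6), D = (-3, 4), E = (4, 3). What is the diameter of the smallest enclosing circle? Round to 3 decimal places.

A smallest enclosing disk is always determined by at most three of the input points on its boundary.
The farthest pair is A–B with squared distance 145. The circle on this segment as diameter has centre (-1.5, 1) and r² = 145/4 = 36.25.
Check C: distance² to centre = 27.25 ≤ 36.25, so it lies inside.
All remaining points lie in this disk, and no smaller disk contains both endpoints, so this is the minimum enclosing circle.
Diameter = 2r = 2√(36.25) ≈ 12.042.

12.042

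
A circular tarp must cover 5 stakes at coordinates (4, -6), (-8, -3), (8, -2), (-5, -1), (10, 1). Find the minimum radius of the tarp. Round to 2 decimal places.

The farthest pair is (-8, -3)–(10, 1) with squared distance 340. The circle on this segment as diameter has centre (1, -1) and r² = 340/4 = 85.
Check (4, -6): distance² to centre = 34 ≤ 85, so it lies inside.
All remaining points lie in this disk, and no smaller disk contains both endpoints, so this is the minimum enclosing circle.
r = √85 ≈ 9.22.

9.22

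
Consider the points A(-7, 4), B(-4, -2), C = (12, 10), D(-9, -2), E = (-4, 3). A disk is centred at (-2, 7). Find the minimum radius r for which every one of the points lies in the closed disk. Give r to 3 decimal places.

The required radius is the distance from (-2, 7) to the farthest point.
Squared distances: 34, 85, 205, 130, 20.
Maximum is 205, attained at C.
r = √205 ≈ 14.318.

14.318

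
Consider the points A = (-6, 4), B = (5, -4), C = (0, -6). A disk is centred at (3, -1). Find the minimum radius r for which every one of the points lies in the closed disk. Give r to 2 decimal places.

10.30

The required radius is the distance from (3, -1) to the farthest point.
Squared distances: 106, 13, 34.
Maximum is 106, attained at A.
r = √106 ≈ 10.30.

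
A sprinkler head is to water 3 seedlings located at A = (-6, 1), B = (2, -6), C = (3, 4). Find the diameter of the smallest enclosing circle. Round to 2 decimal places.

Side lengths²: AB² = 113, AC² = 90, BC² = 101.
Since AB² = 113 < 101 + 90 = 191, the triangle is acute, so the smallest enclosing circle is the circumcircle.
Circumcentre = (-25/58, -41/58), r² = 57065/1682.
Diameter = 2r = 2√(57065/1682) ≈ 11.65.

11.65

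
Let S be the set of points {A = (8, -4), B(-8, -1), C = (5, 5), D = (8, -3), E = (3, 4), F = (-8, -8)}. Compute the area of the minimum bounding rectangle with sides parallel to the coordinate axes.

x ranges over [-8, 8], width 16.
y ranges over [-8, 5], height 13.
Area = 16 × 13 = 208.

208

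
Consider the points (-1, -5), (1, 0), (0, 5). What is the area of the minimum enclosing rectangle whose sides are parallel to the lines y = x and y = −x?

In coordinates u = x + y, v = x − y the rectangle is axis-aligned; the map (x,y)→(u,v) scales areas by 2.
u-values: -6, 1, 5; range = 5 − (-6) = 11.
v-values: 4, 1, -5; range = 4 − (-5) = 9.
Area = (11 × 9) / 2 = 49.5.

49.5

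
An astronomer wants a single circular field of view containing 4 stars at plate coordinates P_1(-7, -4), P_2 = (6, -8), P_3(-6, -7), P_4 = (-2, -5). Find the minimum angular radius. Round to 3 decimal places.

A smallest enclosing disk is always determined by at most three of the input points on its boundary.
The farthest pair is P_1–P_2 with squared distance 185. The circle on this segment as diameter has centre (-0.5, -6) and r² = 185/4 = 46.25.
Check P_3: distance² to centre = 31.25 ≤ 46.25, so it lies inside.
All remaining points lie in this disk, and no smaller disk contains both endpoints, so this is the minimum enclosing circle.
r = √(46.25) ≈ 6.801.

6.801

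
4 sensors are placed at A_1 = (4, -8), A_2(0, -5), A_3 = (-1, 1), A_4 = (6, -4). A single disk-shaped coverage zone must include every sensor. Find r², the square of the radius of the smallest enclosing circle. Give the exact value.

The farthest pair is A_1–A_3 with squared distance 106. The circle on this segment as diameter has centre (1.5, -3.5) and r² = 106/4 = 26.5.
Check A_2: distance² to centre = 4.5 ≤ 26.5, so it lies inside.
All remaining points lie in this disk, and no smaller disk contains both endpoints, so this is the minimum enclosing circle.

26.5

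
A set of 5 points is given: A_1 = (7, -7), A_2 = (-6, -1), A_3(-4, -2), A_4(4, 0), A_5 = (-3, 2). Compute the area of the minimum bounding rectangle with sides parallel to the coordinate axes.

117

x ranges over [-6, 7], width 13.
y ranges over [-7, 2], height 9.
Area = 13 × 9 = 117.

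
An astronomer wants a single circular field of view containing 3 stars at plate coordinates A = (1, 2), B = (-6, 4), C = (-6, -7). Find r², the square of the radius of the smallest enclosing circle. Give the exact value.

3445/98

Side lengths²: AB² = 53, AC² = 130, BC² = 121.
Since AC² = 130 < 121 + 53 = 174, the triangle is acute, so the smallest enclosing circle is the circumcircle.
Circumcentre = (-53/14, -1.5), r² = 3445/98.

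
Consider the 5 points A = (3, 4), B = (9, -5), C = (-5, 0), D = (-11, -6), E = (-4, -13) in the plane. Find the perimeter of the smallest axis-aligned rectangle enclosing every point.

Width = max x − min x = 9 − (-11) = 20.
Height = max y − min y = 4 − (-13) = 17.
Perimeter = 2(20 + 17) = 74.

74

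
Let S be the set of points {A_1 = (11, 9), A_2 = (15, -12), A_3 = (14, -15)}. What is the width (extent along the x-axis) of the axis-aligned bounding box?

max x = 15, min x = 11, so width = 4.

4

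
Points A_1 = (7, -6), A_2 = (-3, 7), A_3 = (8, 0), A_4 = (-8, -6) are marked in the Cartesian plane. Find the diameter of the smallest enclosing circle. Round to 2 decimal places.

17.57

The minimum enclosing circle is determined by three boundary points: A_1, A_2, A_4.
Their circumcentre is (-0.5, -37/26) with r² = 26093/338.
The farthest remaining point A_3 is at distance² 25105/338 ≤ 26093/338.
Diameter = 2r = 2√(26093/338) ≈ 17.57.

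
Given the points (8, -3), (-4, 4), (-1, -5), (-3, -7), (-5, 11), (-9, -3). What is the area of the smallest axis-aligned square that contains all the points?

The bounding box has width 17 and height 18.
An axis-aligned square enclosing the set must have side ≥ max(width, height).
So the minimum side is max(17, 18) = 18.
Area = 18² = 324.

324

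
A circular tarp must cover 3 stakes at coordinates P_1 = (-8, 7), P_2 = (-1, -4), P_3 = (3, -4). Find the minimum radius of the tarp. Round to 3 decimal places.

Side lengths²: P_1P_2² = 170, P_1P_3² = 242, P_2P_3² = 16.
Since P_1P_3² = 242 ≥ 170 + 16 = 186, the angle opposite P_1P_3 is not acute, so the smallest enclosing circle has P_1P_3 as diameter.
Centre = midpoint of P_1P_3 = (-2.5, 1.5), r² = 242/4 = 60.5.
r = √(60.5) ≈ 7.778.

7.778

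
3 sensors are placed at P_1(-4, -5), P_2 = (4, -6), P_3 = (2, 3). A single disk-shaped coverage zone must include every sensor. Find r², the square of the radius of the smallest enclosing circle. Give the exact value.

5525/196

Side lengths²: P_1P_2² = 65, P_1P_3² = 100, P_2P_3² = 85.
Since P_1P_3² = 100 < 85 + 65 = 150, the triangle is acute, so the smallest enclosing circle is the circumcircle.
Circumcentre = (3/7, -29/14), r² = 5525/196.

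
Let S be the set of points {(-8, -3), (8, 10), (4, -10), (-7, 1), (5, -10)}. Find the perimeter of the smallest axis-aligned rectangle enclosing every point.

72

Width = max x − min x = 8 − (-8) = 16.
Height = max y − min y = 10 − (-10) = 20.
Perimeter = 2(16 + 20) = 72.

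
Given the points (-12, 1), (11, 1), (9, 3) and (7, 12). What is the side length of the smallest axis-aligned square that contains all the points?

23

The bounding box has width 23 and height 11.
An axis-aligned square enclosing the set must have side ≥ max(width, height).
So the minimum side is max(23, 11) = 23.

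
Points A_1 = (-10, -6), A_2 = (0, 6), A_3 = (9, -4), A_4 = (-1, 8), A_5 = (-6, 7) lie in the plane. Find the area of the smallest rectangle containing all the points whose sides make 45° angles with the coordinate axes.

299

In coordinates u = x + y, v = x − y the rectangle is axis-aligned; the map (x,y)→(u,v) scales areas by 2.
u-values: -16, 6, 5, 7, 1; range = 7 − (-16) = 23.
v-values: -4, -6, 13, -9, -13; range = 13 − (-13) = 26.
Area = (23 × 26) / 2 = 299.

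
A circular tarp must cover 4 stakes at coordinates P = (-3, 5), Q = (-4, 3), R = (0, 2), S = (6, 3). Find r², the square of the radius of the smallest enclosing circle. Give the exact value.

By Welzl's lemma the MEC is supported by two points (diametrically opposite) or three points (on a circumcircle).
The farthest pair is Q–S with squared distance 100. The circle on this segment as diameter has centre (1, 3) and r² = 100/4 = 25.
Check P: distance² to centre = 20 ≤ 25, so it lies inside.
All remaining points lie in this disk, and no smaller disk contains both endpoints, so this is the minimum enclosing circle.

25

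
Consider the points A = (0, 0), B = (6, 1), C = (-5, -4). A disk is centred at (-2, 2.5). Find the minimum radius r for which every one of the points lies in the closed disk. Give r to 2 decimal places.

The required radius is the distance from (-2, 2.5) to the farthest point.
Squared distances: 10.25, 66.25, 51.25.
Maximum is 66.25, attained at B.
r = √(66.25) ≈ 8.14.

8.14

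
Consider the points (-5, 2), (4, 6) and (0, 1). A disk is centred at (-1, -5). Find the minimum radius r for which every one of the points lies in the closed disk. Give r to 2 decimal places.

The required radius is the distance from (-1, -5) to the farthest point.
Squared distances: 65, 146, 37.
Maximum is 146, attained at (4, 6).
r = √146 ≈ 12.08.

12.08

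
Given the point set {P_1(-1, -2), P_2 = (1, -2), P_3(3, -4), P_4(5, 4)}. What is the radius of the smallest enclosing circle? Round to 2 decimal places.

4.35

The minimum enclosing circle of a finite set is fixed by two of the points (as a diameter) or three (as a circumcircle).
The minimum enclosing circle is determined by three boundary points: P_1, P_3, P_4.
Their circumcentre is (8/3, 1/3) with r² = 170/9.
The farthest remaining point P_2 is at distance² 74/9 ≤ 170/9.
r = √(170/9) ≈ 4.35.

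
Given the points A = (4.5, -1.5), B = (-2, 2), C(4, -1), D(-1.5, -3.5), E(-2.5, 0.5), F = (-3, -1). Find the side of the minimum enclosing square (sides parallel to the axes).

7.5

The bounding box has width 7.5 and height 5.5.
An axis-aligned square enclosing the set must have side ≥ max(width, height).
So the minimum side is max(7.5, 5.5) = 7.5.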